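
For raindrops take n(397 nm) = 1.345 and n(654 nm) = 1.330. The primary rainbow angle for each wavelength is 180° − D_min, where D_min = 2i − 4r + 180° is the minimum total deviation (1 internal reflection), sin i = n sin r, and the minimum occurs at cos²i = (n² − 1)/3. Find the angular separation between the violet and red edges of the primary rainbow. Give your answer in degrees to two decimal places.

At 397 nm (n = 1.345): cos²i = 0.26967 → i = 58.715°, r = 39.448°, D_min = 139.635°, rainbow angle = 40.365°.
At 654 nm (n = 1.330): cos²i = 0.25630 → i = 59.585°, r = 40.422°, D_min = 137.484°, rainbow angle = 42.516°.
Angular width = |40.365° − 42.516°| = 2.152°.

2.15°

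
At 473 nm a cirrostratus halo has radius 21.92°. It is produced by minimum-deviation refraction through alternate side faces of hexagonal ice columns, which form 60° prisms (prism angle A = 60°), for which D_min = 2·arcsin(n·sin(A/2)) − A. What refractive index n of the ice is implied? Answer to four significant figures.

Rearranging: n = sin((D_min + A)/2) / sin(A/2).
(D_min + A)/2 = (21.92° + 60°)/2 = 40.960°.
n = sin 40.960° / sin 30° = 0.6555 / 0.5000 = 1.3111.

1.311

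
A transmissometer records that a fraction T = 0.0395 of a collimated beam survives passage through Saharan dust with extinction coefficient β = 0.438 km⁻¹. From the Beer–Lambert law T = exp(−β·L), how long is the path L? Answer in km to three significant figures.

7.38 km

Beer–Lambert: T = exp(−βL) ⇒ L = −ln(T)/β = −ln(0.0395)/0.438 = 3.2315/0.438 = 7.378 km.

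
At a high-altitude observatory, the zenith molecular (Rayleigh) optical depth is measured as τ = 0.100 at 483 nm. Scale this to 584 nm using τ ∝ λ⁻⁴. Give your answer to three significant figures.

τ(584 nm) = τ(483 nm) × (483/584)⁴ = 0.100 × (0.8271)⁴ = 0.100 × 0.4679 = 0.0468.

0.0468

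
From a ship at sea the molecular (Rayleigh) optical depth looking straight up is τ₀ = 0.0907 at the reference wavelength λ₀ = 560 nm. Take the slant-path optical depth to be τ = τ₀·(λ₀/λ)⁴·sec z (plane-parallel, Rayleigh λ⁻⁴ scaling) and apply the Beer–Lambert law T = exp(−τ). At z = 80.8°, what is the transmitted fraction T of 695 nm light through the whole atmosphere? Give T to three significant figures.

0.787

sec 80.8° = 6.2546.
τ = 0.0907 × (560/695)⁴ × 6.2546 = 0.0907 × 0.4215 × 6.2546 = 0.2391.
T = exp(−0.2391) = 0.7873.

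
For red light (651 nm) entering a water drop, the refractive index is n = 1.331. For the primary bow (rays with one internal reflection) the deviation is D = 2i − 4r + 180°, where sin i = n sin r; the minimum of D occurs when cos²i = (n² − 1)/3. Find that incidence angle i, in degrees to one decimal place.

cos²i = (1.331² − 1)/3 = (1.77156 − 1)/3 = 0.25719.
cos i = 0.50714, so i = 59.527°.

59.5°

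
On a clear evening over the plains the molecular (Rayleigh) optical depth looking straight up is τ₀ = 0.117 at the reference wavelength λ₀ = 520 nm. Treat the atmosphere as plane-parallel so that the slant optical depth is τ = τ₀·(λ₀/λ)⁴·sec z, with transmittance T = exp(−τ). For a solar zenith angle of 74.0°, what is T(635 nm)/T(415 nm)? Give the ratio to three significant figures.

Airmass: sec 74.0° = 3.6280.
τ(635 nm) = 0.117 × (520/635)⁴ × 3.6280 = 0.117 × 0.4497 × 3.6280 = 0.1909.
τ(415 nm) = 0.117 × (520/415)⁴ × 3.6280 = 0.117 × 2.4650 × 3.6280 = 1.0463.
T(635)/T(415) = exp(τ_B − τ_A) = exp(0.8554) = 2.3524.

2.35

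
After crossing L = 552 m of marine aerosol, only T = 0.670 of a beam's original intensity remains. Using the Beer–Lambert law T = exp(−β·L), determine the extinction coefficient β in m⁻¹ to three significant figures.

0.000726 m⁻¹

Beer–Lambert: T = exp(−βL) ⇒ β = −ln(T)/L = −ln(0.670)/552 = 0.4005/552 = 0.0007255 m⁻¹.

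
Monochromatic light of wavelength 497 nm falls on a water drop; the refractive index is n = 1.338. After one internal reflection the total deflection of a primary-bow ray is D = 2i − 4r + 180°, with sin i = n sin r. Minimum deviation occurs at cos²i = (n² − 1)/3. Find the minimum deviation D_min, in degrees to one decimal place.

cos²i = (1.79024 − 1)/3 = 0.26341; i = arccos(0.51324) = 59.120°.
sin r = sin 59.120°/1.338 = 0.64144; r = 39.899°.
D_min = 2·59.120° − 4·39.899° + 180° = 138.643°.

138.6°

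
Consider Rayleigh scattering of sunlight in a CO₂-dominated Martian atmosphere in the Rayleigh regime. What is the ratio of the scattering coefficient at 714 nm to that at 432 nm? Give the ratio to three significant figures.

Rayleigh scattering ∝ λ⁻⁴, so the ratio of coefficients is the inverse fourth power of the wavelength ratio.
σ(714)/σ(432) = (432/714)⁴ = (0.6050)⁴ = 0.134.

0.134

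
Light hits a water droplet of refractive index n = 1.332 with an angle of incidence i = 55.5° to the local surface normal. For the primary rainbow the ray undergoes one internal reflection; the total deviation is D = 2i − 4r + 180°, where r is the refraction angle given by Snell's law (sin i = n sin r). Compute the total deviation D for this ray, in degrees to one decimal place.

sin r = sin 55.5° / 1.332 = 0.8241/1.332 = 0.6187; r = 38.22°.
D = 2·55.5° − 4·38.22° + 180° = 111.00° − 152.89° + 180° = 138.11°.

138.1°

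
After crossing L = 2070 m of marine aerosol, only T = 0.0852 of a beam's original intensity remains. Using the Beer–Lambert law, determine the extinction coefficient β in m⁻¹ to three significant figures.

0.00119 m⁻¹

Beer–Lambert: T = exp(−βL) ⇒ β = −ln(T)/L = −ln(0.0852)/2070 = 2.4628/2070 = 0.00119 m⁻¹.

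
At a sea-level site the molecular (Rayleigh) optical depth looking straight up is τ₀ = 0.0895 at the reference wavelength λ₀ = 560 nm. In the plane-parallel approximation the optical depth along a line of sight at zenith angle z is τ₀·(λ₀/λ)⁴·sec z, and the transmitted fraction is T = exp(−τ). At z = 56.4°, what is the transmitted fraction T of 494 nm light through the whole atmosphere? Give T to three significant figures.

sec 56.4° = 1.8070.
τ = 0.0895 × (560/494)⁴ × 1.8070 = 0.0895 × 1.6514 × 1.8070 = 0.2671.
T = exp(−0.2671) = 0.7656.

0.766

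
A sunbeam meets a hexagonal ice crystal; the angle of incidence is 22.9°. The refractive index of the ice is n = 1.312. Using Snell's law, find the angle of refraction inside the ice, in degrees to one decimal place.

17.3°

Snell: sin θ_r = sin θ_i / n = sin 22.9° / 1.312 = 0.3891 / 1.312 = 0.2966.
θ_r = arcsin(0.2966) = 17.25°.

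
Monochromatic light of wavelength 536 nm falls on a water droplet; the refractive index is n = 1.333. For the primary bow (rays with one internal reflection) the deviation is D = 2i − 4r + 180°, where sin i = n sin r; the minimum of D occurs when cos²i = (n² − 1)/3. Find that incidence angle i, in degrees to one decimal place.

59.4°

cos²i = (1.333² − 1)/3 = (1.77689 − 1)/3 = 0.25896.
cos i = 0.50888, so i = 59.410°.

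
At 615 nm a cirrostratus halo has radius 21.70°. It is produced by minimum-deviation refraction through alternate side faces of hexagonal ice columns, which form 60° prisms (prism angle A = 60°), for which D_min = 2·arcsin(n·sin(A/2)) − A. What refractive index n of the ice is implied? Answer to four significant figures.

1.308

Rearranging: n = sin((D_min + A)/2) / sin(A/2).
(D_min + A)/2 = (21.70° + 60°)/2 = 40.850°.
n = sin 40.850° / sin 30° = 0.6541 / 0.5000 = 1.3082.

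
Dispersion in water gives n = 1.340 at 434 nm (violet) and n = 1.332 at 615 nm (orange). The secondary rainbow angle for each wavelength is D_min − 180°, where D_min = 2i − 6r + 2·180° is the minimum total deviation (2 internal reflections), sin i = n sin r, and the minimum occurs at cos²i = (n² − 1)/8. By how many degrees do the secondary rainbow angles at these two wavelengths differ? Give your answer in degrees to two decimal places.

At 434 nm (n = 1.340): cos²i = 0.09945 → i = 71.618°, r = 45.088°, D_min = 232.709°, rainbow angle = 52.709°.
At 615 nm (n = 1.332): cos²i = 0.09678 → i = 71.875°, r = 45.520°, D_min = 230.628°, rainbow angle = 50.628°.
Angular width = |52.709° − 50.628°| = 2.080°.

2.08°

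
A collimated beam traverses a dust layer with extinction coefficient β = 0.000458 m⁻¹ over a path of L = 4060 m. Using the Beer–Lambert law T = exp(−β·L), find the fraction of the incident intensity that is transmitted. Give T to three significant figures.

τ = β·L = 0.000458 × 4060 = 1.8595.
T = exp(−1.8595) = 0.1558.

0.156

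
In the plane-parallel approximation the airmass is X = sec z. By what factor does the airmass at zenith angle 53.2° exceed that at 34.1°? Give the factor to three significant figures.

X(53.2°)/X(34.1°) = sec 53.2° / sec 34.1° = cos 34.1° / cos 53.2° = 0.8281/0.5990 = 1.3824.

1.38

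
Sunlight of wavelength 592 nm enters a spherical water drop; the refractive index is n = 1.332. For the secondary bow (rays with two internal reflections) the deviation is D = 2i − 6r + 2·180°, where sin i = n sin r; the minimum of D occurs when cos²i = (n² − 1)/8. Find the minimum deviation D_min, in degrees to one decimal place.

cos²i = (1.77422 − 1)/8 = 0.09678; i = arccos(0.31109) = 71.875°.
sin r = sin 71.875°/1.332 = 0.71350; r = 45.520°.
D_min = 2·71.875° − 6·45.520° + 360° = 230.628°.

230.6°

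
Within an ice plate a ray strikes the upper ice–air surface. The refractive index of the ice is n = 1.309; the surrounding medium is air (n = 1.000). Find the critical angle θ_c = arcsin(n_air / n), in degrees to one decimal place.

sin θ_c = n_air / n = 1.000 / 1.309 = 0.7639.
θ_c = arcsin(0.7639) = 49.81°.

49.8°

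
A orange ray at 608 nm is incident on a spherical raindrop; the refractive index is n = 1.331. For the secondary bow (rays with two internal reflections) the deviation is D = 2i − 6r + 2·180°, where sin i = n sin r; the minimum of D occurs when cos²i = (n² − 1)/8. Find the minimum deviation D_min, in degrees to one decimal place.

cos²i = (1.77156 − 1)/8 = 0.09645; i = arccos(0.31056) = 71.907°.
sin r = sin 71.907°/1.331 = 0.71417; r = 45.575°.
D_min = 2·71.907° − 6·45.575° + 360° = 230.365°.

230.4°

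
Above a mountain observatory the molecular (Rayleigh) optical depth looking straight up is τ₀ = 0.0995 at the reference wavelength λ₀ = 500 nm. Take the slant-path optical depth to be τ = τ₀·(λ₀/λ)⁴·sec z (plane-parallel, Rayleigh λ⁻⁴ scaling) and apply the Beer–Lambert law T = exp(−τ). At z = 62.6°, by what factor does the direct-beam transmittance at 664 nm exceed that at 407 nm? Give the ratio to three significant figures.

1.53

Airmass: sec 62.6° = 2.1730.
τ(664 nm) = 0.0995 × (500/664)⁴ × 2.1730 = 0.0995 × 0.3215 × 2.1730 = 0.0695.
τ(407 nm) = 0.0995 × (500/407)⁴ × 2.1730 = 0.0995 × 2.2777 × 2.1730 = 0.4925.
T(664)/T(407) = exp(τ_B − τ_A) = exp(0.4230) = 1.5265.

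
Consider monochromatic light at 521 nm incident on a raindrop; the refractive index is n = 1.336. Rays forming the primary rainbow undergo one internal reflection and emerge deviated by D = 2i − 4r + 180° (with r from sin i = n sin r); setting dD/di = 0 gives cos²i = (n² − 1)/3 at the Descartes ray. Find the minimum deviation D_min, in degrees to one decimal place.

cos²i = (1.78490 − 1)/3 = 0.26163; i = arccos(0.51150) = 59.236°.
sin r = sin 59.236°/1.336 = 0.64318; r = 40.029°.
D_min = 2·59.236° − 4·40.029° + 180° = 138.356°.

138.4°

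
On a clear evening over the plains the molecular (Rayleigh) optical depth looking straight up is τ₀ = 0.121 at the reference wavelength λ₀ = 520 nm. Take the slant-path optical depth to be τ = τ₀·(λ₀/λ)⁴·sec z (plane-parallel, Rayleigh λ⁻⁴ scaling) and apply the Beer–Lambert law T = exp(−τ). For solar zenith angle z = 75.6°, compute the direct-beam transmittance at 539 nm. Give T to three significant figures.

sec 75.6° = 4.0211.
τ = 0.121 × (520/539)⁴ × 4.0211 = 0.121 × 0.8663 × 4.0211 = 0.4215.
T = exp(−0.4215) = 0.6561.

0.656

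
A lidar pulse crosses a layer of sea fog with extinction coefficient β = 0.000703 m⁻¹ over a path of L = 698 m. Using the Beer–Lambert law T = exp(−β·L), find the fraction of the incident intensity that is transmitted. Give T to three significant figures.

0.612

τ = β·L = 0.000703 × 698 = 0.4907.
T = exp(−0.4907) = 0.6122.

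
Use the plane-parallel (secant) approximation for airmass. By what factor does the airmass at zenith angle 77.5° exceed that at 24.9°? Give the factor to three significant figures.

4.19

X(77.5°)/X(24.9°) = sec 77.5° / sec 24.9° = cos 24.9° / cos 77.5° = 0.9070/0.2164 = 4.1907.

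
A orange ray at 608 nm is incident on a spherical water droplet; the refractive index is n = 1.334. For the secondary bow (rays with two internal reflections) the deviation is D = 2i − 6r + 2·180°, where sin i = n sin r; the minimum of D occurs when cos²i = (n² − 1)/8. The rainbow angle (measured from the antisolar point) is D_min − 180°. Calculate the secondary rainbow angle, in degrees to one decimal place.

cos²i = (1.77956 − 1)/8 = 0.09744; i = arccos(0.31216) = 71.810°.
sin r = sin 71.810°/1.334 = 0.71217; r = 45.411°.
D_min = 2·71.810° − 6·45.411° + 360° = 231.153°.
Rainbow angle = D_min − 180° = 51.153°.

51.2°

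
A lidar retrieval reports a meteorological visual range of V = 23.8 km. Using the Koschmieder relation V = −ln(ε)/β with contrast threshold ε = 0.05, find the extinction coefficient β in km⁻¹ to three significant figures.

β = −ln(0.05) / V = 2.996 / 23.8 = 0.1259 km⁻¹.

0.126 km⁻¹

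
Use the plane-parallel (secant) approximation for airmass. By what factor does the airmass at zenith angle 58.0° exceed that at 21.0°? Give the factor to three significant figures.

X(58.0°)/X(21.0°) = sec 58.0° / sec 21.0° = cos 21.0° / cos 58.0° = 0.9336/0.5299 = 1.7617.

1.76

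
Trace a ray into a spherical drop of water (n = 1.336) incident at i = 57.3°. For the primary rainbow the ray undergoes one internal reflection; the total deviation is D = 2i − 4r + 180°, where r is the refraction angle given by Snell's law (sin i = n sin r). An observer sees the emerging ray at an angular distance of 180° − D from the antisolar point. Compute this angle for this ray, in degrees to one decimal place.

41.6°

sin r = sin 57.3° / 1.336 = 0.8415/1.336 = 0.6299; r = 39.04°.
D = 2·57.3° − 4·39.04° + 180° = 114.60° − 156.16° + 180° = 138.44°.
Angle from antisolar point = 180° − D = 41.56°.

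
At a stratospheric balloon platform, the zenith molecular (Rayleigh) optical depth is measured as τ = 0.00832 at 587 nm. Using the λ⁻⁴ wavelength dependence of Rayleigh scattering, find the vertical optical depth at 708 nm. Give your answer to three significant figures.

τ(708 nm) = τ(587 nm) × (587/708)⁴ = 0.00832 × (0.8291)⁴ = 0.00832 × 0.4725 = 0.0039.

0.00393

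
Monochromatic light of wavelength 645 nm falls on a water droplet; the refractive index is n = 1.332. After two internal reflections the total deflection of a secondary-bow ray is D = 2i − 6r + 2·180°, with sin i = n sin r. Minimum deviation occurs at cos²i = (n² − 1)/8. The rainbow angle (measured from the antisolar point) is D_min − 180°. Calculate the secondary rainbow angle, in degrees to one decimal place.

cos²i = (1.77422 − 1)/8 = 0.09678; i = arccos(0.31109) = 71.875°.
sin r = sin 71.875°/1.332 = 0.71350; r = 45.520°.
D_min = 2·71.875° − 6·45.520° + 360° = 230.628°.
Rainbow angle = D_min − 180° = 50.628°.

50.6°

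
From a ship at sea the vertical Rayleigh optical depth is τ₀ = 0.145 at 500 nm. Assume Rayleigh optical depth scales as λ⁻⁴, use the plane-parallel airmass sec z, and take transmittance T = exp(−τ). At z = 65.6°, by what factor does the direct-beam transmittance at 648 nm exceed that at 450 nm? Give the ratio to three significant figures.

1.51

Airmass: sec 65.6° = 2.4207.
τ(648 nm) = 0.145 × (500/648)⁴ × 2.4207 = 0.145 × 0.3545 × 2.4207 = 0.1244.
τ(450 nm) = 0.145 × (500/450)⁴ × 2.4207 = 0.145 × 1.5242 × 2.4207 = 0.5350.
T(648)/T(450) = exp(τ_B − τ_A) = exp(0.4106) = 1.5077.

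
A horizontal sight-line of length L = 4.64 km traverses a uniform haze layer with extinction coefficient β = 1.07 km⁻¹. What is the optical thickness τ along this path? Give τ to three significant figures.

τ = β·L = 1.07 × 4.64 = 4.9648.

4.96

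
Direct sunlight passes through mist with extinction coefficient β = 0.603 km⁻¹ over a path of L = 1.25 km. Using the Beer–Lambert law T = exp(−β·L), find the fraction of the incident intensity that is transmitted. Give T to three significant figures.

0.471

τ = β·L = 0.603 × 1.25 = 0.7537.
T = exp(−0.7537) = 0.4706.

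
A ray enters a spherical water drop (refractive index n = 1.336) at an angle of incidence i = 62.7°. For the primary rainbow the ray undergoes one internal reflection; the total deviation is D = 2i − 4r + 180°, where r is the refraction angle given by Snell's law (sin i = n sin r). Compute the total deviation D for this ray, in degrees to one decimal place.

138.6°

sin r = sin 62.7° / 1.336 = 0.8886/1.336 = 0.6651; r = 41.69°.
D = 2·62.7° − 4·41.69° + 180° = 125.40° − 166.77° + 180° = 138.63°.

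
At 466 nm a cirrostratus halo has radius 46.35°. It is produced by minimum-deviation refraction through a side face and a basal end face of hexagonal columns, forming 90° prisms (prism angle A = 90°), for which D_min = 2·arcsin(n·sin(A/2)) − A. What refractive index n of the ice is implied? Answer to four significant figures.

1.313

Rearranging: n = sin((D_min + A)/2) / sin(A/2).
(D_min + A)/2 = (46.35° + 90°)/2 = 68.175°.
n = sin 68.175° / sin 45° = 0.9283 / 0.7071 = 1.3128.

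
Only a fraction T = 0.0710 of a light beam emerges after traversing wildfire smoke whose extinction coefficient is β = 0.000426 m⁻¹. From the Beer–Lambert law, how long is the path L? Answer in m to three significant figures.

6210 m

Beer–Lambert: T = exp(−βL) ⇒ L = −ln(T)/β = −ln(0.0710)/0.000426 = 2.6451/0.000426 = 6209 m.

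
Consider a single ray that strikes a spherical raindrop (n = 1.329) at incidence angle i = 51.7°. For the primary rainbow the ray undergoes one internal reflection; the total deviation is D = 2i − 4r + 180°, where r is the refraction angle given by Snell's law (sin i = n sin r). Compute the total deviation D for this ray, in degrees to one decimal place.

sin r = sin 51.7° / 1.329 = 0.7848/1.329 = 0.5905; r = 36.19°.
D = 2·51.7° − 4·36.19° + 180° = 103.40° − 144.77° + 180° = 138.63°.

138.6°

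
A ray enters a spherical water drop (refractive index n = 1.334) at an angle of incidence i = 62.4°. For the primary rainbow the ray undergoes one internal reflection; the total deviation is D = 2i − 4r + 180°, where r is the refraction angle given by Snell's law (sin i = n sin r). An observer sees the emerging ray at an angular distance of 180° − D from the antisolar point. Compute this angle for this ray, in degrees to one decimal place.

41.7°

sin r = sin 62.4° / 1.334 = 0.8862/1.334 = 0.6643; r = 41.63°.
D = 2·62.4° − 4·41.63° + 180° = 124.80° − 166.52° + 180° = 138.28°.
Angle from antisolar point = 180° − D = 41.72°.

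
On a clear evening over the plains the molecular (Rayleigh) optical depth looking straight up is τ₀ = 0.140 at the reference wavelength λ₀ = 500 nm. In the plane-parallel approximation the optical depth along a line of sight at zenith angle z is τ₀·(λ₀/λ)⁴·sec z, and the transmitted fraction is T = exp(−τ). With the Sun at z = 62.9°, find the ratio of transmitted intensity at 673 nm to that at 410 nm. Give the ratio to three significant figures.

1.80

Airmass: sec 62.9° = 2.1952.
τ(673 nm) = 0.140 × (500/673)⁴ × 2.1952 = 0.140 × 0.3047 × 2.1952 = 0.0936.
τ(410 nm) = 0.140 × (500/410)⁴ × 2.1952 = 0.140 × 2.2118 × 2.1952 = 0.6797.
T(673)/T(410) = exp(τ_B − τ_A) = exp(0.5861) = 1.7970.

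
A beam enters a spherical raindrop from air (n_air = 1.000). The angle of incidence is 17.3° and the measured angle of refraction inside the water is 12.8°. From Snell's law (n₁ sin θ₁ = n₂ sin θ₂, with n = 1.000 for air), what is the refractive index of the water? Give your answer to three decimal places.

1.342

n = sin θ_i / sin θ_r = sin 17.3° / sin 12.8° = 0.2974 / 0.2215 = 1.3423.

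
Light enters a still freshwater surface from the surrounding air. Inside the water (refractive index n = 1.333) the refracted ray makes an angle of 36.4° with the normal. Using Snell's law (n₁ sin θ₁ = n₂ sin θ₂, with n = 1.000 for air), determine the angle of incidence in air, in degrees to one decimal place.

52.3°

Snell: sin θ_i = n · sin θ_r = 1.333 × sin 36.4° = 1.333 × 0.5934 = 0.7910.
θ_i = arcsin(0.7910) = 52.28°.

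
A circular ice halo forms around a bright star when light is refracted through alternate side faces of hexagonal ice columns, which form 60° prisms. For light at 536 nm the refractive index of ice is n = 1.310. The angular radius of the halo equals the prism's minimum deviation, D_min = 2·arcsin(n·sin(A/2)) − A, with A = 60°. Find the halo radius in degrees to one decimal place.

n·sin(A/2) = 1.310 × sin 30° = 1.310 × 0.5000 = 0.6550.
D_min = 2·arcsin(0.6550) − 60° = 2 × 40.920° − 60° = 21.839°.

21.8°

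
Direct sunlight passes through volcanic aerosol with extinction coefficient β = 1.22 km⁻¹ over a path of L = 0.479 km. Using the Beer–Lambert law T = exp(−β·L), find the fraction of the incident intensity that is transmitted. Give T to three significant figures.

τ = β·L = 1.22 × 0.479 = 0.5844.
T = exp(−0.5844) = 0.5575.

0.557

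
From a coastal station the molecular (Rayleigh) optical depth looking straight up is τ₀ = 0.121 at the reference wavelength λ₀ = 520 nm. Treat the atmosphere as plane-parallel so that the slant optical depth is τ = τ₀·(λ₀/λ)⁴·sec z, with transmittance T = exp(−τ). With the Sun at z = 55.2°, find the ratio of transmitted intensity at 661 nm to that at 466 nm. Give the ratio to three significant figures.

Airmass: sec 55.2° = 1.7522.
τ(661 nm) = 0.121 × (520/661)⁴ × 1.7522 = 0.121 × 0.3830 × 1.7522 = 0.0812.
τ(466 nm) = 0.121 × (520/466)⁴ × 1.7522 = 0.121 × 1.5505 × 1.7522 = 0.3287.
T(661)/T(466) = exp(τ_B − τ_A) = exp(0.2475) = 1.2809.

1.28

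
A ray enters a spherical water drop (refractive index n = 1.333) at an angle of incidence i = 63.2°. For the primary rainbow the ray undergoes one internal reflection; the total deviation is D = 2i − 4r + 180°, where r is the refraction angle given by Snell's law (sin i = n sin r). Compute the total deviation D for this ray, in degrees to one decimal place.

138.3°

sin r = sin 63.2° / 1.333 = 0.8926/1.333 = 0.6696; r = 42.04°.
D = 2·63.2° − 4·42.04° + 180° = 126.40° − 168.15° + 180° = 138.25°.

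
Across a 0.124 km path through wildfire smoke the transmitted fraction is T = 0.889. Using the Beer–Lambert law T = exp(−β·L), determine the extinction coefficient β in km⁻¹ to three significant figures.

0.949 km⁻¹

Beer–Lambert: T = exp(−βL) ⇒ β = −ln(T)/L = −ln(0.889)/0.124 = 0.1177/0.124 = 0.9489 km⁻¹.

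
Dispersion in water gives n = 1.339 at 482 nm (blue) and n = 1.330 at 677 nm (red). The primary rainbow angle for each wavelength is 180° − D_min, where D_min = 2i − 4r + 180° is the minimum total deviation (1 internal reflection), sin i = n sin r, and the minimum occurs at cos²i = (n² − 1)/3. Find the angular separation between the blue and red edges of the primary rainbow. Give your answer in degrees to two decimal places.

1.30°

At 482 nm (n = 1.339): cos²i = 0.26431 → i = 59.062°, r = 39.834°, D_min = 138.786°, rainbow angle = 41.214°.
At 677 nm (n = 1.330): cos²i = 0.25630 → i = 59.585°, r = 40.422°, D_min = 137.484°, rainbow angle = 42.516°.
Angular width = |41.214° − 42.516°| = 1.303°.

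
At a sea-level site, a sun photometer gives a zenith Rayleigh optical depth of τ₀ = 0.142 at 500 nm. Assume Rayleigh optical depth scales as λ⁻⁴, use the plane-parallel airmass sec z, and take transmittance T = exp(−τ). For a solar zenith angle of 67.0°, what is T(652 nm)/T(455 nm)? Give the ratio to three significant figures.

1.50

Airmass: sec 67.0° = 2.5593.
τ(652 nm) = 0.142 × (500/652)⁴ × 2.5593 = 0.142 × 0.3459 × 2.5593 = 0.1257.
τ(455 nm) = 0.142 × (500/455)⁴ × 2.5593 = 0.142 × 1.4583 × 2.5593 = 0.5300.
T(652)/T(455) = exp(τ_B − τ_A) = exp(0.4043) = 1.4982.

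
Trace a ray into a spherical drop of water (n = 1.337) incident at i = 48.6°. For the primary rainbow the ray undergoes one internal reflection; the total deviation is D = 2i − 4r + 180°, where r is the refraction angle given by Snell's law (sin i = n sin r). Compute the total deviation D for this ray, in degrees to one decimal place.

140.7°

sin r = sin 48.6° / 1.337 = 0.7501/1.337 = 0.5610; r = 34.13°.
D = 2·48.6° − 4·34.13° + 180° = 97.20° − 136.51° + 180° = 140.69°.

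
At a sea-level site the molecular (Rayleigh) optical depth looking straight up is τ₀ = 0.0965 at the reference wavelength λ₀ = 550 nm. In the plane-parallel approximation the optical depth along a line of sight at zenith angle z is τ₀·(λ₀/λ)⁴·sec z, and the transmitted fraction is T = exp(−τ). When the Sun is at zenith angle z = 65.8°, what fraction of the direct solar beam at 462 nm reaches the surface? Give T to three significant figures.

sec 65.8° = 2.4395.
τ = 0.0965 × (550/462)⁴ × 2.4395 = 0.0965 × 2.0086 × 2.4395 = 0.4728.
T = exp(−0.4728) = 0.6232.

0.623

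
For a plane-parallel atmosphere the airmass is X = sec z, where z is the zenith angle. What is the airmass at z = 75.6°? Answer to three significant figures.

4.02

X = sec z = 1/cos 75.6° = 1/0.2487 = 4.0211.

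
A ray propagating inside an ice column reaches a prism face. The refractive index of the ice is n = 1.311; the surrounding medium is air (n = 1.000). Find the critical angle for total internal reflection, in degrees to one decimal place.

sin θ_c = n_air / n = 1.000 / 1.311 = 0.7628.
θ_c = arcsin(0.7628) = 49.71°.

49.7°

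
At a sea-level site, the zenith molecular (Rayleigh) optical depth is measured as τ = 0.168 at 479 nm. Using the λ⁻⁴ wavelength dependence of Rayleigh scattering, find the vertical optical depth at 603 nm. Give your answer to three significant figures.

τ(603 nm) = τ(479 nm) × (479/603)⁴ = 0.168 × (0.7944)⁴ = 0.168 × 0.3982 = 0.0669.

0.0669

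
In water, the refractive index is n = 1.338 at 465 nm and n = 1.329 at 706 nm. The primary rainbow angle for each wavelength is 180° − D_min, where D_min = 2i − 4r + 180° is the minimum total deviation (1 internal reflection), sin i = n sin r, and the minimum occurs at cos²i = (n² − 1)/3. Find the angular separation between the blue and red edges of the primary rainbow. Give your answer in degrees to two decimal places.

1.31°

At 465 nm (n = 1.338): cos²i = 0.26341 → i = 59.120°, r = 39.899°, D_min = 138.643°, rainbow angle = 41.357°.
At 706 nm (n = 1.329): cos²i = 0.25541 → i = 59.643°, r = 40.487°, D_min = 137.337°, rainbow angle = 42.663°.
Angular width = |41.357° − 42.663°| = 1.307°.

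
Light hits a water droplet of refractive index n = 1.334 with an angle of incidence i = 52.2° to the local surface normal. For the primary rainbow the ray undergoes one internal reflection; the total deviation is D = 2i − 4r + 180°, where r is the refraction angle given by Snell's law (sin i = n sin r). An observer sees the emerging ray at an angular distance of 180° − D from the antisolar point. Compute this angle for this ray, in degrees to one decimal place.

sin r = sin 52.2° / 1.334 = 0.7902/1.334 = 0.5923; r = 36.32°.
D = 2·52.2° − 4·36.32° + 180° = 104.40° − 145.29° + 180° = 139.11°.
Angle from antisolar point = 180° − D = 40.89°.

40.9°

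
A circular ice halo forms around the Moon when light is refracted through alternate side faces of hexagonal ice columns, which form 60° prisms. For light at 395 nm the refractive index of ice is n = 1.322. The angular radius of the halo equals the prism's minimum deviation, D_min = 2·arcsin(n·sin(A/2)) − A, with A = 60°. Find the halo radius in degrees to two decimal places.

n·sin(A/2) = 1.322 × sin 30° = 1.322 × 0.5000 = 0.6610.
D_min = 2·arcsin(0.6610) − 60° = 2 × 41.376° − 60° = 22.752°.

22.75°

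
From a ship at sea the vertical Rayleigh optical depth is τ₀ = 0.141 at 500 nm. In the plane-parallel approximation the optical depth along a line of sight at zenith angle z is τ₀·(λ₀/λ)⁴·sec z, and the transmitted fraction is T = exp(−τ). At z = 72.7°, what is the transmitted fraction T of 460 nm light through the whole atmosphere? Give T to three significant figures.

0.516

sec 72.7° = 3.3628.
τ = 0.141 × (500/460)⁴ × 3.3628 = 0.141 × 1.3959 × 3.3628 = 0.6619.
T = exp(−0.6619) = 0.5159.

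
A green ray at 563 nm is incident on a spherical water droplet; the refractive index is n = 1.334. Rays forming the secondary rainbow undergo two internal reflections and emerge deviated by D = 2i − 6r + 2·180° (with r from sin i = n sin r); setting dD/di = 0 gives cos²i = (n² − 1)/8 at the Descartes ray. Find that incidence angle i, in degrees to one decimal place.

71.8°

cos²i = (1.334² − 1)/8 = (1.77956 − 1)/8 = 0.09744.
cos i = 0.31216, so i = 71.810°.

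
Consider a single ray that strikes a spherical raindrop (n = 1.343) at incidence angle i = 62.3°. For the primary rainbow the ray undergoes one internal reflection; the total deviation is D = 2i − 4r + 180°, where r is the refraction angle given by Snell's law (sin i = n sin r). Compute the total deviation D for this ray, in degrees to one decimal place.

sin r = sin 62.3° / 1.343 = 0.8854/1.343 = 0.6593; r = 41.24°.
D = 2·62.3° − 4·41.24° + 180° = 124.60° − 164.98° + 180° = 139.62°.

139.6°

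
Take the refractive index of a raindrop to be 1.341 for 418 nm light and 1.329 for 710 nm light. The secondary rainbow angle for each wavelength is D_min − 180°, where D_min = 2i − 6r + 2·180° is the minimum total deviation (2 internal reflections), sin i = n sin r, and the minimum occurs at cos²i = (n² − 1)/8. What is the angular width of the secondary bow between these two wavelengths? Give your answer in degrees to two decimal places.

3.13°

At 418 nm (n = 1.341): cos²i = 0.09979 → i = 71.586°, r = 45.034°, D_min = 232.966°, rainbow angle = 52.966°.
At 710 nm (n = 1.329): cos²i = 0.09578 → i = 71.972°, r = 45.685°, D_min = 229.837°, rainbow angle = 49.837°.
Angular width = |52.966° − 49.837°| = 3.129°.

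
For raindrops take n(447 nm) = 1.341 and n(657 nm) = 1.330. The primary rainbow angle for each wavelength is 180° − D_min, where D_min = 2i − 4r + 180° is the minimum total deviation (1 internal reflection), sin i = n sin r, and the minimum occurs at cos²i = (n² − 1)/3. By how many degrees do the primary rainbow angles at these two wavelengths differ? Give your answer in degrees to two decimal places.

At 447 nm (n = 1.341): cos²i = 0.26609 → i = 58.946°, r = 39.705°, D_min = 139.071°, rainbow angle = 40.929°.
At 657 nm (n = 1.330): cos²i = 0.25630 → i = 59.585°, r = 40.422°, D_min = 137.484°, rainbow angle = 42.516°.
Angular width = |40.929° − 42.516°| = 1.588°.

1.59°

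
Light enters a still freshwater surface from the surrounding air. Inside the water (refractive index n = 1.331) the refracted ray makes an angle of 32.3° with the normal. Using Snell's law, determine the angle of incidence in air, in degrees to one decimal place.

45.3°

Snell: sin θ_i = n · sin θ_r = 1.331 × sin 32.3° = 1.331 × 0.5344 = 0.7112.
θ_i = arcsin(0.7112) = 45.33°.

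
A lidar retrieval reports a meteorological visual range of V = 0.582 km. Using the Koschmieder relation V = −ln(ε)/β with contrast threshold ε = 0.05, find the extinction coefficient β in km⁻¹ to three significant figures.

5.15 km⁻¹

β = −ln(0.05) / V = 2.996 / 0.582 = 5.1473 km⁻¹.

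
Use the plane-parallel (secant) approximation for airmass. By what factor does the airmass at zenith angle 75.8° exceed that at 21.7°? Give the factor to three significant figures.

X(75.8°)/X(21.7°) = sec 75.8° / sec 21.7° = cos 21.7° / cos 75.8° = 0.9291/0.2453 = 3.7876.

3.79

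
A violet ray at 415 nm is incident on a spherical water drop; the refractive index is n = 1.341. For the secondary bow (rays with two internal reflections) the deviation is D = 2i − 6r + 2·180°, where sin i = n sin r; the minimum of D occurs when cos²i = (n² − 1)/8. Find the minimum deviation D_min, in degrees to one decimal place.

cos²i = (1.79828 − 1)/8 = 0.09979; i = arccos(0.31589) = 71.586°.
sin r = sin 71.586°/1.341 = 0.70753; r = 45.034°.
D_min = 2·71.586° − 6·45.034° + 360° = 232.966°.

233.0°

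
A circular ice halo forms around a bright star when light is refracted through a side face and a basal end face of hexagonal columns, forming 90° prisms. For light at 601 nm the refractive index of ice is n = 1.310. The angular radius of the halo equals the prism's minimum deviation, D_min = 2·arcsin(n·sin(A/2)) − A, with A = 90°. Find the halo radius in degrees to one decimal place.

45.7°

n·sin(A/2) = 1.310 × sin 45° = 1.310 × 0.7071 = 0.9263.
D_min = 2·arcsin(0.9263) − 90° = 2 × 67.867° − 90° = 45.733°.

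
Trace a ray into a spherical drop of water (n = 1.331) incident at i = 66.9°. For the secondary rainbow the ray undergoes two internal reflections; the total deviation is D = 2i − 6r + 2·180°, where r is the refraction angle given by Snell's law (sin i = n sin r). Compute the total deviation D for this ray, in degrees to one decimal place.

sin r = sin 66.9° / 1.331 = 0.9198/1.331 = 0.6911; r = 43.72°.
D = 2·66.9° − 6·43.72° + 2·180° = 133.80° − 262.29° + 360° = 231.51°.

231.5°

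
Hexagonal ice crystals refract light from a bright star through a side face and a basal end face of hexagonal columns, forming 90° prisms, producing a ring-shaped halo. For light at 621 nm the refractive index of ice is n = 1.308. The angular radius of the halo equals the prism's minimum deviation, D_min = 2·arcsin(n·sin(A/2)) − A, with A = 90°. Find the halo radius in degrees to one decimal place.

n·sin(A/2) = 1.308 × sin 45° = 1.308 × 0.7071 = 0.9249.
D_min = 2·arcsin(0.9249) − 90° = 2 × 67.653° − 90° = 45.305°.

45.3°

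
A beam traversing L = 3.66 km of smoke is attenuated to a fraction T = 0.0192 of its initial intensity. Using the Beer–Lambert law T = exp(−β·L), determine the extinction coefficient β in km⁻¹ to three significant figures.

Beer–Lambert: T = exp(−βL) ⇒ β = −ln(T)/L = −ln(0.0192)/3.66 = 3.9528/3.66 = 1.08 km⁻¹.

1.08 km⁻¹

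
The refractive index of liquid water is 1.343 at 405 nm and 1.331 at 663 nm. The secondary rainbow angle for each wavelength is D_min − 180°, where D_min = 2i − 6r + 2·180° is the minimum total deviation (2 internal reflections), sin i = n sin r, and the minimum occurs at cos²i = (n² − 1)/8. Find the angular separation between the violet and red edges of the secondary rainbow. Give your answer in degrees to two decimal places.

At 405 nm (n = 1.343): cos²i = 0.10046 → i = 71.522°, r = 44.928°, D_min = 233.478°, rainbow angle = 53.478°.
At 663 nm (n = 1.331): cos²i = 0.09645 → i = 71.907°, r = 45.575°, D_min = 230.365°, rainbow angle = 50.365°.
Angular width = |53.478° − 50.365°| = 3.113°.

3.11°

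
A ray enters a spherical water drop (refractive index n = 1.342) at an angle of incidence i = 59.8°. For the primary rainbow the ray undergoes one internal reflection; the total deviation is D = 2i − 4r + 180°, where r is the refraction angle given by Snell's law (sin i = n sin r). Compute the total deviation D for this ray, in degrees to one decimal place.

sin r = sin 59.8° / 1.342 = 0.8643/1.342 = 0.6440; r = 40.09°.
D = 2·59.8° − 4·40.09° + 180° = 119.60° − 160.37° + 180° = 139.23°.

139.2°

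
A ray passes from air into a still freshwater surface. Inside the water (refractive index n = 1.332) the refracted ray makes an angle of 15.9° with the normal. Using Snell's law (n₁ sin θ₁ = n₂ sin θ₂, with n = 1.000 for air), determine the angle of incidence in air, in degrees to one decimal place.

21.4°

Snell: sin θ_i = n · sin θ_r = 1.332 × sin 15.9° = 1.332 × 0.2740 = 0.3649.
θ_i = arcsin(0.3649) = 21.40°.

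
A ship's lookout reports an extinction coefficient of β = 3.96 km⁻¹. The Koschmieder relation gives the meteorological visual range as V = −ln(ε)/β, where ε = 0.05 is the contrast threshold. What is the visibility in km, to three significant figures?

0.756 km

V = −ln(0.05) / 3.96 = 2.996 / 3.96 = 0.7565 km.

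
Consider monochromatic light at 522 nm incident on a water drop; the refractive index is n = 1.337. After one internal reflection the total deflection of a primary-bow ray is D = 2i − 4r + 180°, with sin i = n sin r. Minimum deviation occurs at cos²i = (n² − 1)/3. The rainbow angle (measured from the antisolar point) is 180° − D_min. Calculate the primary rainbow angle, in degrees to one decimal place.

41.5°

cos²i = (1.78757 − 1)/3 = 0.26252; i = arccos(0.51237) = 59.178°.
sin r = sin 59.178°/1.337 = 0.64231; r = 39.964°.
D_min = 2·59.178° − 4·39.964° + 180° = 138.500°.
Rainbow angle = 180° − D_min = 41.500°.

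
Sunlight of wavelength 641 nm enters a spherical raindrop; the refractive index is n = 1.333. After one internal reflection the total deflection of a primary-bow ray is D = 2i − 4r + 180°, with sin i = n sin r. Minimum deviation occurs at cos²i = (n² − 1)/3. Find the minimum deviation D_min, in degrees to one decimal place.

cos²i = (1.77689 − 1)/3 = 0.25896; i = arccos(0.50888) = 59.410°.
sin r = sin 59.410°/1.333 = 0.64579; r = 40.225°.
D_min = 2·59.410° − 4·40.225° + 180° = 137.922°.

137.9°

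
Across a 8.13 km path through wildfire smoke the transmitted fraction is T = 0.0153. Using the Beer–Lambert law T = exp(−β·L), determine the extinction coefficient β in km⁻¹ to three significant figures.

Beer–Lambert: T = exp(−βL) ⇒ β = −ln(T)/L = −ln(0.0153)/8.13 = 4.1799/8.13 = 0.5141 km⁻¹.

0.514 km⁻¹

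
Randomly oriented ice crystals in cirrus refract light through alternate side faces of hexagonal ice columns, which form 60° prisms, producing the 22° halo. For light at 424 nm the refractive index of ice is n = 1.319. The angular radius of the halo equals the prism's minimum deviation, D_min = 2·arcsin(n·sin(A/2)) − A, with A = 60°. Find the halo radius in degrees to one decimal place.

22.5°

n·sin(A/2) = 1.319 × sin 30° = 1.319 × 0.5000 = 0.6595.
D_min = 2·arcsin(0.6595) − 60° = 2 × 41.262° − 60° = 22.524°.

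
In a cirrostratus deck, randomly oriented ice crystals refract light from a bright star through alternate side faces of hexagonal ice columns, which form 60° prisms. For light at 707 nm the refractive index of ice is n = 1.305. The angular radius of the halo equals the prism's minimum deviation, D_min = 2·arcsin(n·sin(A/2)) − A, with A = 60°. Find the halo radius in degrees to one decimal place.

n·sin(A/2) = 1.305 × sin 30° = 1.305 × 0.5000 = 0.6525.
D_min = 2·arcsin(0.6525) − 60° = 2 × 40.730° − 60° = 21.461°.

21.5°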